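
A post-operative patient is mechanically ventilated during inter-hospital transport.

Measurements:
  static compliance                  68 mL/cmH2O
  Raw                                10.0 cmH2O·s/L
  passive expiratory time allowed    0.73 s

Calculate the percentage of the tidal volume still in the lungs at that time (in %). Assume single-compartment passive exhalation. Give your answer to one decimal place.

τ = R × C = 10.0 × 68 mL/cmH2O = 10.0 × 0.068 L/cmH2O = 0.68 s.
Passive exhalation: V(t)/V₀ = e^(−t/τ) = e^(−0.73/0.68) = 0.3418.
Fraction remaining = 0.3418 → 34.18%.

34.2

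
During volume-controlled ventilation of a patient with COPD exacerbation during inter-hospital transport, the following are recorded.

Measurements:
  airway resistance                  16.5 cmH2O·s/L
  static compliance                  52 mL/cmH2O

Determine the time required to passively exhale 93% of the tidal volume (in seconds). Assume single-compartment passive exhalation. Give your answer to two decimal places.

2.28

τ = R × C = 16.5 × 52 mL/cmH2O = 16.5 × 0.052 L/cmH2O = 0.858 s.
Exhaled fraction f = 1 − e^(−t/τ) → t = −τ·ln(1 − f) = −0.858·ln(0.07) = 2.282 s.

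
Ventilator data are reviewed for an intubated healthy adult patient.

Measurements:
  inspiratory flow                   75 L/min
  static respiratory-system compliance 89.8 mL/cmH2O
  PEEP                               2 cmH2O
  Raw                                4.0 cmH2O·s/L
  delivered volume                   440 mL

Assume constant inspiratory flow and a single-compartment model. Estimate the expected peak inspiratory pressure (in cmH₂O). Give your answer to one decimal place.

Flow: 75 L/min ÷ 60 = 1.25 L/s.
Equation of motion (constant flow): PIP = Vt/C + R·V̇ + PEEP.
PIP = 440/89.8 + 4.0×1.25 + 2 = 4.9 + 5.0 + 2 = 11.9 cmH2O.

11.9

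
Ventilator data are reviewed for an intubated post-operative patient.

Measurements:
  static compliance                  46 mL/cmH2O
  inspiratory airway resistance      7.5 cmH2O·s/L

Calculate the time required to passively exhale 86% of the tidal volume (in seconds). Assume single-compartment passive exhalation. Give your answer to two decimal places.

τ = R × C = 7.5 × 46 mL/cmH2O = 7.5 × 0.046 L/cmH2O = 0.345 s.
Exhaled fraction f = 1 − e^(−t/τ) → t = −τ·ln(1 − f) = −0.345·ln(0.14) = 0.6783 s.

0.68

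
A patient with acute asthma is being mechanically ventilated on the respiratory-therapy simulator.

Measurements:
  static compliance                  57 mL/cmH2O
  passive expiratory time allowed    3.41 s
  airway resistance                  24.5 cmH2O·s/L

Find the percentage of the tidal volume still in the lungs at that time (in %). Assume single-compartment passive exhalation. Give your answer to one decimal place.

τ = R × C = 24.5 × 57 mL/cmH2O = 24.5 × 0.057 L/cmH2O = 1.397 s.
Passive exhalation: V(t)/V₀ = e^(−t/τ) = e^(−3.41/1.397) = 0.08708.
Fraction remaining = 0.08708 → 8.708%.

8.7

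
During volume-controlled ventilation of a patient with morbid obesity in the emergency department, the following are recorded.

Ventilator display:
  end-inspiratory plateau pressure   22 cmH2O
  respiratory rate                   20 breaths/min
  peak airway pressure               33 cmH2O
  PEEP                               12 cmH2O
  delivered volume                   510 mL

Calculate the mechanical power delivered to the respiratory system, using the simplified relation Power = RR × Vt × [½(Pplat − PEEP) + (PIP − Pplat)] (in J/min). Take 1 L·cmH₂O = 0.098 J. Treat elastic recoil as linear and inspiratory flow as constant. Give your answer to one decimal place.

16.0

Per-breath work = Vt × [½(Pplat−PEEP) + (PIP−Pplat)] = 0.510 × [0.5×10.0 + 11.0] = 0.510 × 16.0 = 8.16 L·cmH2O.
Power = 20 × 8.16 = 163.2 L·cmH2O/min.
× 0.098 J/(L·cmH2O) → 15.994 J/min.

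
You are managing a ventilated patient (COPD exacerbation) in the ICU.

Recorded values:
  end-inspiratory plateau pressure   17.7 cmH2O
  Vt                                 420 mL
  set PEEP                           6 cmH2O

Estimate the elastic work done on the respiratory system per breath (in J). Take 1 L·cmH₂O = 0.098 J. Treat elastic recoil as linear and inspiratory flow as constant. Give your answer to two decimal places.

0.24

Elastic work ≈ ½ × (Pplat − PEEP) × Vt = 0.5 × (17.7 − 6) × 0.420 L = 0.5 × 11.7 × 0.420 = 2.457 L·cmH2O.
× 0.098 J/(L·cmH2O) → 0.2408 J.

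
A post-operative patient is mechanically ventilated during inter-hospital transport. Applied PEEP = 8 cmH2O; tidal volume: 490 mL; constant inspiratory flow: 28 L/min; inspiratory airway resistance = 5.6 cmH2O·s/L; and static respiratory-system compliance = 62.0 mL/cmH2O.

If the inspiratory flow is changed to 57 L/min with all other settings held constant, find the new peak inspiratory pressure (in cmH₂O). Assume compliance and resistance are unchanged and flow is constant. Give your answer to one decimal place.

21.2

Flow: 28 L/min ÷ 60 = 0.4667 L/s.
New flow: 57 L/min ÷ 60 = 0.95 L/s.
PIP = Vt/C + R·V̇ + PEEP (constant-flow equation of motion).
Only the resistive term changes: ΔPIP = R × ΔV̇ = 5.6 × (0.95 − 0.4667) = 5.6 × 0.4833 = 2.706 cmH2O.
Original PIP = 490/62.0 + 5.6×0.4667 + 8 = 18.517 cmH2O; new PIP = 18.517 + (2.706) = 21.223 cmH2O.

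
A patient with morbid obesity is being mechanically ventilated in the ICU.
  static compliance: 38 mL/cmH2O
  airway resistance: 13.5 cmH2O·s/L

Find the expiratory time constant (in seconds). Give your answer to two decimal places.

0.51

τ = R × C = 13.5 × 38 mL/cmH2O = 13.5 × 0.038 L/cmH2O = 0.513 s.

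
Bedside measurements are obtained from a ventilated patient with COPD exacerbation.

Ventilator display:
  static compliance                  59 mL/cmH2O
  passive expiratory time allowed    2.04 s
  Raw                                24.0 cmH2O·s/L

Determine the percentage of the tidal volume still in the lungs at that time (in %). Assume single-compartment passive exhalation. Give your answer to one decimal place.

23.7

τ = R × C = 24.0 × 59 mL/cmH2O = 24.0 × 0.059 L/cmH2O = 1.416 s.
Passive exhalation: V(t)/V₀ = e^(−t/τ) = e^(−2.04/1.416) = 0.2368.
Fraction remaining = 0.2368 → 23.68%.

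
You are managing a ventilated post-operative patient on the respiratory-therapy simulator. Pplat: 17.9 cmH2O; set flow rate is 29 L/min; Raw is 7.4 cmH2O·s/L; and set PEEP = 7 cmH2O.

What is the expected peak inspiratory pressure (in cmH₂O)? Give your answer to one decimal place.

21.5

Flow: 29 L/min ÷ 60 = 0.4833 L/s.
PIP = Pplat + Raw × flow = 17.9 + 7.4 × 0.4833 = 17.9 + 3.576 = 21.476 cmH2O.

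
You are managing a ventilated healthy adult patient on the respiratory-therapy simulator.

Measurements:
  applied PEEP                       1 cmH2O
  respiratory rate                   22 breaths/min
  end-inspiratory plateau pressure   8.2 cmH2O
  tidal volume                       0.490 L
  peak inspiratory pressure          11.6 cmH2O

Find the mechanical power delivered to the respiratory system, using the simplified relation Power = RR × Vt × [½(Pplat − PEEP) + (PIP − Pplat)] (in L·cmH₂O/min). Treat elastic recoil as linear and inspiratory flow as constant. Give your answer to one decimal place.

75.5

Per-breath work = Vt × [½(Pplat−PEEP) + (PIP−Pplat)] = 0.490 × [0.5×7.2 + 3.4] = 0.490 × 7.0 = 3.43 L·cmH2O.
Power = 22 × 3.43 = 75.46 L·cmH2O/min.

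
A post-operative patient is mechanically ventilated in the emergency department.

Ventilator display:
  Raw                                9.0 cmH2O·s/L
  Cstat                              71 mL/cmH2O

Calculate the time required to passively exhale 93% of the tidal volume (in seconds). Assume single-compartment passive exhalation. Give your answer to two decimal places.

τ = R × C = 9.0 × 71 mL/cmH2O = 9.0 × 0.071 L/cmH2O = 0.639 s.
Exhaled fraction f = 1 − e^(−t/τ) → t = −τ·ln(1 − f) = −0.639·ln(0.07) = 1.699 s.

1.70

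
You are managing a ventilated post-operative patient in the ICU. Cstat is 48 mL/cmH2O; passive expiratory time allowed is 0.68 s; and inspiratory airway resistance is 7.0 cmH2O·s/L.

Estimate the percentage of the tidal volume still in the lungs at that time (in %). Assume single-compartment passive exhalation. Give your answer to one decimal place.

τ = R × C = 7.0 × 48 mL/cmH2O = 7.0 × 0.048 L/cmH2O = 0.336 s.
Passive exhalation: V(t)/V₀ = e^(−t/τ) = e^(−0.68/0.336) = 0.1322.
Fraction remaining = 0.1322 → 13.22%.

13.2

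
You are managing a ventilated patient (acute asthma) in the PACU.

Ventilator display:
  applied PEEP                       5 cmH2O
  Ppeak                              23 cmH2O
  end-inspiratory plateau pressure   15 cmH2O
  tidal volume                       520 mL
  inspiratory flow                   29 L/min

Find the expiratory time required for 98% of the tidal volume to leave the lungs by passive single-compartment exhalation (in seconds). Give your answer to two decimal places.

3.37

Flow: 29 L/min ÷ 60 = 0.4833 L/s.
R = (PIP − Pplat)/V̇ = (23 − 15) / 0.4833 = 8.0/0.4833 = 16.553 cmH2O·s/L.
C = Vt/(Pplat − PEEP) = 520.0 / (15 − 5) = 520.0/10.0 = 52.0 mL/cmH2O.
τ = R × C = 16.553 × 0.052 L/cmH2O = 0.8608 s.
t = −τ·ln(1 − 0.98) = −0.8608·ln(0.02) = 3.367 s.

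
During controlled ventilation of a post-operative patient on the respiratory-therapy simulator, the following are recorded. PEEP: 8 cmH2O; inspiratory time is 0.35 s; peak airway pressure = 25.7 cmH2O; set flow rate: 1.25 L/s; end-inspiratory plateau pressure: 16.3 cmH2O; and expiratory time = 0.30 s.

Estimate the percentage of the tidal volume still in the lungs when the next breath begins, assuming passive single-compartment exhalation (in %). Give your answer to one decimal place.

Vt = flow × Ti = 1.25 L/s × 0.35 s × 1000 mL/L = 437.5 mL.
R = (PIP − Pplat)/V̇ = (25.7 − 16.3) / 1.25 = 9.4/1.25 = 7.52 cmH2O·s/L.
C = Vt/(Pplat − PEEP) = 437.5 / (16.3 − 8) = 437.5/8.3 = 52.711 mL/cmH2O.
τ = R × C = 7.52 × 0.05271 L/cmH2O = 0.3964 s.
Fraction remaining at end-expiration = e^(−Te/τ) = e^(−0.30/0.3964) = 0.4692 → 46.92%.

46.9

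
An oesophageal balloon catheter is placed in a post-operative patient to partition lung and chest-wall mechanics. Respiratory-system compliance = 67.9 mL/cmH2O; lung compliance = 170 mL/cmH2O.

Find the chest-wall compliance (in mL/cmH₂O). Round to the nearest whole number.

1/Ccw = 1/Crs − 1/CL.
1/Ccw = 1/67.9 − 1/170 = 0.008845.
Ccw = 113.06 mL/cmH2O.

113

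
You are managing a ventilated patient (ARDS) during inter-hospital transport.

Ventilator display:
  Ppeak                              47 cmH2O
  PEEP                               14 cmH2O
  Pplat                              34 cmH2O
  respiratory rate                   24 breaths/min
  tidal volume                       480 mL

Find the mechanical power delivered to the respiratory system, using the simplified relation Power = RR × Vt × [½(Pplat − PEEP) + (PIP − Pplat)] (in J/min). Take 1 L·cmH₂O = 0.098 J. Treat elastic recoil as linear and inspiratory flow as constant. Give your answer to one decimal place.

26.0

Per-breath work = Vt × [½(Pplat−PEEP) + (PIP−Pplat)] = 0.480 × [0.5×20.0 + 13.0] = 0.480 × 23.0 = 11.04 L·cmH2O.
Power = 24 × 11.04 = 264.96 L·cmH2O/min.
× 0.098 J/(L·cmH2O) → 25.966 J/min.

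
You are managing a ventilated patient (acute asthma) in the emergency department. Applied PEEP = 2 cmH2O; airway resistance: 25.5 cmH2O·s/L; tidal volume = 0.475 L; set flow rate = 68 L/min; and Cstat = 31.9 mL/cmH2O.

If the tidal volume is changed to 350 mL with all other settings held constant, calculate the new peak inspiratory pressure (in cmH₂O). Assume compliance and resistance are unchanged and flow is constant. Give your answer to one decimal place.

41.9

Flow: 68 L/min ÷ 60 = 1.1333 L/s.
PIP = Vt/C + R·V̇ + PEEP (constant-flow equation of motion).
Only the elastic term changes: ΔPIP = ΔVt / C = (350 − 475) / 31.9 = -3.918 cmH2O.
Original PIP = 475/31.9 + 25.5×1.1333 + 2 = 45.789 cmH2O; new PIP = 45.789 + (-3.918) = 41.871 cmH2O.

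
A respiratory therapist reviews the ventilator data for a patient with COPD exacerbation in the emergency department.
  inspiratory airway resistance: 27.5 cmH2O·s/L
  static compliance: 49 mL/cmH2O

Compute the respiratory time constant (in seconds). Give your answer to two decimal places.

τ = R × C = 27.5 × 49 mL/cmH2O = 27.5 × 0.049 L/cmH2O = 1.348 s.

1.35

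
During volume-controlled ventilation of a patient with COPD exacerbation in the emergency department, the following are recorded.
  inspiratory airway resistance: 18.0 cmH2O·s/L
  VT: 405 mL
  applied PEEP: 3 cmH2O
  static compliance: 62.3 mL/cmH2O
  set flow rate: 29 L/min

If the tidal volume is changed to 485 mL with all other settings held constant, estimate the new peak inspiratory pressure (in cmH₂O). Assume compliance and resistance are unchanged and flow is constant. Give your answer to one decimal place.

19.5

Flow: 29 L/min ÷ 60 = 0.4833 L/s.
PIP = Vt/C + R·V̇ + PEEP (constant-flow equation of motion).
Only the elastic term changes: ΔPIP = ΔVt / C = (485 − 405) / 62.3 = 1.284 cmH2O.
Original PIP = 405/62.3 + 18.0×0.4833 + 3 = 18.2 cmH2O; new PIP = 18.2 + (1.284) = 19.484 cmH2O.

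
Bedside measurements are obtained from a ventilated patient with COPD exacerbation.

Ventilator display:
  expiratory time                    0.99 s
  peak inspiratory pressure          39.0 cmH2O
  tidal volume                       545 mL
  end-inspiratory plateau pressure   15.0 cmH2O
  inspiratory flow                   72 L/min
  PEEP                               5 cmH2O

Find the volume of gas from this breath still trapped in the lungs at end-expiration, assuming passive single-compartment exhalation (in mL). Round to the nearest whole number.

220

Flow: 72 L/min ÷ 60 = 1.2 L/s.
R = (PIP − Pplat)/V̇ = (39.0 − 15.0) / 1.2 = 24.0/1.2 = 20.0 cmH2O·s/L.
C = Vt/(Pplat − PEEP) = 545.0 / (15.0 − 5) = 545.0/10.0 = 54.5 mL/cmH2O.
τ = R × C = 20.0 × 0.0545 L/cmH2O = 1.09 s.
Fraction remaining = e^(−Te/τ) = e^(−0.99/1.09) = 0.4032.
Trapped volume = 545.0 × 0.4032 = 219.74 mL.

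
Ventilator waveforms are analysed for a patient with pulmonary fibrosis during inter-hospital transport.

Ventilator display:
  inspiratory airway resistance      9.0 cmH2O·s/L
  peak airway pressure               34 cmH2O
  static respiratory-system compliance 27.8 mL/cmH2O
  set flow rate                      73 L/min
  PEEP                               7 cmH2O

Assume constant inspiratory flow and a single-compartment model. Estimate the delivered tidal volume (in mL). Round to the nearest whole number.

446

Flow: 73 L/min ÷ 60 = 1.2167 L/s.
Equation of motion (constant flow): PIP = Vt/C + R·V̇ + PEEP.
Vt/C = PIP − R·V̇ − PEEP = 34 − 10.95 − 7 = 16.05 cmH2O.
Vt = C × 16.05 = 27.8 × 16.05 = 446.19 mL.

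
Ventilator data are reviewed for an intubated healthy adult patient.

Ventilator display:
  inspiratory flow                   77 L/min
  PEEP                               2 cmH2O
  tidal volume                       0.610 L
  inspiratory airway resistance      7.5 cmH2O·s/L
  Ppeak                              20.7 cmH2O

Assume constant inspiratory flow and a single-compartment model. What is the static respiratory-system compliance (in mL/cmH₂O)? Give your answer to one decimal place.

67.2

Flow: 77 L/min ÷ 60 = 1.2833 L/s.
Equation of motion (constant flow): PIP = Vt/C + R·V̇ + PEEP.
Vt/C = PIP − R·V̇ − PEEP = 20.7 − 7.5×1.2833 − 2 = 20.7 − 9.625 − 2 = 9.075 cmH2O.
C = Vt / 9.075 = 610 / 9.075 = 67.218 mL/cmH2O.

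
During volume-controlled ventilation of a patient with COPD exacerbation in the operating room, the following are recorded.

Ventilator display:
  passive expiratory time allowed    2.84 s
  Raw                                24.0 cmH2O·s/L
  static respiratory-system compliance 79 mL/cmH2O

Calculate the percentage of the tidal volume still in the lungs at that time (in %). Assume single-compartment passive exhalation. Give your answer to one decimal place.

τ = R × C = 24.0 × 79 mL/cmH2O = 24.0 × 0.079 L/cmH2O = 1.896 s.
Passive exhalation: V(t)/V₀ = e^(−t/τ) = e^(−2.84/1.896) = 0.2236.
Fraction remaining = 0.2236 → 22.36%.

22.4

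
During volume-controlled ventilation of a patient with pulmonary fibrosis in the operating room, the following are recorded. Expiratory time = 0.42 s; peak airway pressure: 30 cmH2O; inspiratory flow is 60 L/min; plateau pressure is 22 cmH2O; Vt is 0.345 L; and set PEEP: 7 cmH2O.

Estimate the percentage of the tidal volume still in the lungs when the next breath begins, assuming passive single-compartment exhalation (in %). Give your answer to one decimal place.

Flow: 60 L/min ÷ 60 = 1 L/s.
R = (PIP − Pplat)/V̇ = (30 − 22) / 1 = 8.0/1 = 8.0 cmH2O·s/L.
C = Vt/(Pplat − PEEP) = 345.0 / (22 − 7) = 345.0/15.0 = 23.0 mL/cmH2O.
τ = R × C = 8.0 × 0.023 L/cmH2O = 0.184 s.
Fraction remaining at end-expiration = e^(−Te/τ) = e^(−0.42/0.184) = 0.102 → 10.2%.

10.2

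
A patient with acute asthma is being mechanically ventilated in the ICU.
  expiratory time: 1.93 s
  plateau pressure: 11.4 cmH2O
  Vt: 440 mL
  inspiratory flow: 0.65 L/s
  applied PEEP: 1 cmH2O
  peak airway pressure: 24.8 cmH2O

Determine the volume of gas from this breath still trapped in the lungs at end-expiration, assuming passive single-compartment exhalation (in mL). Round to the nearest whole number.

R = (PIP − Pplat)/V̇ = (24.8 − 11.4) / 0.65 = 13.4/0.65 = 20.615 cmH2O·s/L.
C = Vt/(Pplat − PEEP) = 440.0 / (11.4 − 1) = 440.0/10.4 = 42.308 mL/cmH2O.
τ = R × C = 20.615 × 0.04231 L/cmH2O = 0.8722 s.
Fraction remaining = e^(−Te/τ) = e^(−1.93/0.8722) = 0.1094.
Trapped volume = 440.0 × 0.1094 = 48.136 mL.

48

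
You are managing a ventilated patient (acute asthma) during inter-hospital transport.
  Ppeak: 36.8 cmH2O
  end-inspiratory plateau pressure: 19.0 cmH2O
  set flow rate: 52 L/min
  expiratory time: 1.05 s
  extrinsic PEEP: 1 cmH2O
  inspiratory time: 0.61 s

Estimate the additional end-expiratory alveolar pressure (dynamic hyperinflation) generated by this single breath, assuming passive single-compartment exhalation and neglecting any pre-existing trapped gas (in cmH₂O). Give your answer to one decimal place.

3.2

Flow: 52 L/min ÷ 60 = 0.8667 L/s.
Vt = flow × Ti = 0.8667 L/s × 0.61 s × 1000 mL/L = 528.69 mL.
R = (PIP − Pplat)/V̇ = (36.8 − 19.0) / 0.8667 = 17.8/0.8667 = 20.538 cmH2O·s/L.
C = Vt/(Pplat − PEEP) = 528.69 / (19.0 − 1) = 528.69/18.0 = 29.372 mL/cmH2O.
τ = R × C = 20.538 × 0.02937 L/cmH2O = 0.6032 s.
Fraction remaining = e^(−Te/τ) = e^(−1.05/0.6032) = 0.1754; trapped volume = 528.69 × 0.1754 = 92.732 mL.
Additional alveolar pressure from trapping ≈ V_trapped / C = 92.732 / 29.372 = 3.157 cmH2O.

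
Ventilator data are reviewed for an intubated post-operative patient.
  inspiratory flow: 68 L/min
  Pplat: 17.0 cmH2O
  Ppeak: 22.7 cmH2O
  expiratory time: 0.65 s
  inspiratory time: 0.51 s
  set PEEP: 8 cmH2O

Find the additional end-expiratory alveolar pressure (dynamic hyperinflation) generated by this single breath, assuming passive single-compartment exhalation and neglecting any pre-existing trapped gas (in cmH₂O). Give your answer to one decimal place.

1.2

Flow: 68 L/min ÷ 60 = 1.1333 L/s.
Vt = flow × Ti = 1.1333 L/s × 0.51 s × 1000 mL/L = 577.98 mL.
R = (PIP − Pplat)/V̇ = (22.7 − 17.0) / 1.1333 = 5.7/1.1333 = 5.03 cmH2O·s/L.
C = Vt/(Pplat − PEEP) = 577.98 / (17.0 − 8) = 577.98/9.0 = 64.22 mL/cmH2O.
τ = R × C = 5.03 × 0.06422 L/cmH2O = 0.323 s.
Fraction remaining = e^(−Te/τ) = e^(−0.65/0.323) = 0.1337; trapped volume = 577.98 × 0.1337 = 77.276 mL.
Additional alveolar pressure from trapping ≈ V_trapped / C = 77.276 / 64.22 = 1.203 cmH2O.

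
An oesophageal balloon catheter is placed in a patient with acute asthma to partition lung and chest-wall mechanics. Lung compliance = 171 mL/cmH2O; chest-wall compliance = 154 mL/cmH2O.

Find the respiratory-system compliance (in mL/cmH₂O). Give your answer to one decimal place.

81.0

Lung and chest wall are elastances in series: 1/Crs = 1/CL + 1/Ccw.
1/Crs = 1/171 + 1/154 = 0.01234.
Crs = 81.037 mL/cmH2O.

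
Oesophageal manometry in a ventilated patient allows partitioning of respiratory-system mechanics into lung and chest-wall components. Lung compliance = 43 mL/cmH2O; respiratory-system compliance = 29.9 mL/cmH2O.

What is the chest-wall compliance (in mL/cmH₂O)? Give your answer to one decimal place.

1/Ccw = 1/Crs − 1/CL.
1/Ccw = 1/29.9 − 1/43 = 0.01019.
Ccw = 98.135 mL/cmH2O.

98.1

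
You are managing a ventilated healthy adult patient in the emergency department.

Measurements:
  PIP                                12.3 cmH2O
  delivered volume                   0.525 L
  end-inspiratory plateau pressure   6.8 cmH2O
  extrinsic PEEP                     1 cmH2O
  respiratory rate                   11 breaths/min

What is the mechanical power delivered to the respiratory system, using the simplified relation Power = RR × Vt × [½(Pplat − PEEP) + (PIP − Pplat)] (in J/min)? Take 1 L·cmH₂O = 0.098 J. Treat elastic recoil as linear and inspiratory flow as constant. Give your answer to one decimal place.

4.8

Per-breath work = Vt × [½(Pplat−PEEP) + (PIP−Pplat)] = 0.525 × [0.5×5.8 + 5.5] = 0.525 × 8.4 = 4.41 L·cmH2O.
Power = 11 × 4.41 = 48.51 L·cmH2O/min.
× 0.098 J/(L·cmH2O) → 4.754 J/min.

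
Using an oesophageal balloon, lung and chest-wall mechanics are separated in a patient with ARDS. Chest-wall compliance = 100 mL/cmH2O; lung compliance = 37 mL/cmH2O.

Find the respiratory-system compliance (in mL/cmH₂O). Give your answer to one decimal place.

27.0

Lung and chest wall are elastances in series: 1/Crs = 1/CL + 1/Ccw.
1/Crs = 1/37 + 1/100 = 0.03703.
Crs = 27.005 mL/cmH2O.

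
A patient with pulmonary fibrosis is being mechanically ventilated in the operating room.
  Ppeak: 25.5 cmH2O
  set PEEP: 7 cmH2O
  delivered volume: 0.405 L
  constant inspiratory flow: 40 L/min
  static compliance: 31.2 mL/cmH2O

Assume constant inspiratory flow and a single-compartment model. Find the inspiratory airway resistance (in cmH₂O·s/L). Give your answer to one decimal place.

Flow: 40 L/min ÷ 60 = 0.6667 L/s.
Equation of motion (constant flow): PIP = Vt/C + R·V̇ + PEEP.
R·V̇ = PIP − Vt/C − PEEP = 25.5 − 405/31.2 − 7 = 25.5 − 12.981 − 7 = 5.519 cmH2O.
R = 5.519 / 0.6667 = 8.278 cmH2O·s/L.

8.3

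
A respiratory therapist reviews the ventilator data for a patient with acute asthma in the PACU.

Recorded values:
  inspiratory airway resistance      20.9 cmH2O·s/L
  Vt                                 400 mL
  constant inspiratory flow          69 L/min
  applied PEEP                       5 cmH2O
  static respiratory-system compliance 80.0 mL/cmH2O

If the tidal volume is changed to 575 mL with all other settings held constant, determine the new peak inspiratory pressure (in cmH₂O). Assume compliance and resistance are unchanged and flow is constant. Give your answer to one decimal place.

36.2

Flow: 69 L/min ÷ 60 = 1.15 L/s.
PIP = Vt/C + R·V̇ + PEEP (constant-flow equation of motion).
Only the elastic term changes: ΔPIP = ΔVt / C = (575 − 400) / 80.0 = 2.188 cmH2O.
Original PIP = 400/80.0 + 20.9×1.15 + 5 = 34.035 cmH2O; new PIP = 34.035 + (2.188) = 36.223 cmH2O.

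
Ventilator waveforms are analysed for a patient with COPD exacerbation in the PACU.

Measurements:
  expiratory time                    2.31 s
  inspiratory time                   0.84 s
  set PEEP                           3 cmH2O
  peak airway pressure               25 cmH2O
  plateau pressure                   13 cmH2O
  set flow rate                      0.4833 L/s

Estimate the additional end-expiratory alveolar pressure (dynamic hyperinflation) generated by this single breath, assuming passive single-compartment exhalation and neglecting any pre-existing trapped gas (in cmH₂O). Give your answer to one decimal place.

Vt = flow × Ti = 0.4833 L/s × 0.84 s × 1000 mL/L = 405.97 mL.
R = (PIP − Pplat)/V̇ = (25 − 13) / 0.4833 = 12.0/0.4833 = 24.829 cmH2O·s/L.
C = Vt/(Pplat − PEEP) = 405.97 / (13 − 3) = 405.97/10.0 = 40.597 mL/cmH2O.
τ = R × C = 24.829 × 0.0406 L/cmH2O = 1.008 s.
Fraction remaining = e^(−Te/τ) = e^(−2.31/1.008) = 0.1011; trapped volume = 405.97 × 0.1011 = 41.044 mL.
Additional alveolar pressure from trapping ≈ V_trapped / C = 41.044 / 40.597 = 1.011 cmH2O.

1.0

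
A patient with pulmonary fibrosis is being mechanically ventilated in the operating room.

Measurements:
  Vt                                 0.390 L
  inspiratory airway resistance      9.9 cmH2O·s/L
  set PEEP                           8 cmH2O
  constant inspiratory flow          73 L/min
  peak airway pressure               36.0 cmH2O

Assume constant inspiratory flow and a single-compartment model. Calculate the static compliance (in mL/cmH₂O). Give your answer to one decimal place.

Flow: 73 L/min ÷ 60 = 1.2167 L/s.
Equation of motion (constant flow): PIP = Vt/C + R·V̇ + PEEP.
Vt/C = PIP − R·V̇ − PEEP = 36.0 − 9.9×1.2167 − 8 = 36.0 − 12.045 − 8 = 15.955 cmH2O.
C = Vt / 15.955 = 390 / 15.955 = 24.444 mL/cmH2O.

24.4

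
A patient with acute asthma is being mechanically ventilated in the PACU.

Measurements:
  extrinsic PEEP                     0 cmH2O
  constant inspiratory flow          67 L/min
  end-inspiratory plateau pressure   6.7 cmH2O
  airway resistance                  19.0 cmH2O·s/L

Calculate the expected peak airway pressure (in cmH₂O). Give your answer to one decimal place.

27.9

Flow: 67 L/min ÷ 60 = 1.1167 L/s.
PIP = Pplat + Raw × flow = 6.7 + 19.0 × 1.1167 = 6.7 + 21.217 = 27.917 cmH2O.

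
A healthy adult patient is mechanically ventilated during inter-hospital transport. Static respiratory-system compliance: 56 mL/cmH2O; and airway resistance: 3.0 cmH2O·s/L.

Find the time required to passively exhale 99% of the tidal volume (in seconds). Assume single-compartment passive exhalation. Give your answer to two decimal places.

0.77

τ = R × C = 3.0 × 56 mL/cmH2O = 3.0 × 0.056 L/cmH2O = 0.168 s.
Exhaled fraction f = 1 − e^(−t/τ) → t = −τ·ln(1 − f) = −0.168·ln(0.01) = 0.7737 s.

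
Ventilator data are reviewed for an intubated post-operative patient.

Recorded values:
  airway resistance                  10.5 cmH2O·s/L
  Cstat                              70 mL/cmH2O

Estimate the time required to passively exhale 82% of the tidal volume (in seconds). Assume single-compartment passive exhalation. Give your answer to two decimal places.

1.26

τ = R × C = 10.5 × 70 mL/cmH2O = 10.5 × 0.070 L/cmH2O = 0.735 s.
Exhaled fraction f = 1 − e^(−t/τ) → t = −τ·ln(1 − f) = −0.735·ln(0.18) = 1.26 s.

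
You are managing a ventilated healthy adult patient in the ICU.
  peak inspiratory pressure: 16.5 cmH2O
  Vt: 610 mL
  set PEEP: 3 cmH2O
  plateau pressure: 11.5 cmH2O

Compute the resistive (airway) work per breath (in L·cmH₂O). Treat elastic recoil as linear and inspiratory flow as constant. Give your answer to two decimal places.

With constant inspiratory flow the resistive pressure is constant at PIP − Pplat = 16.5 − 11.5 = 5.0 cmH2O, so resistive work = 5.0 × 0.610 = 3.05 L·cmH2O.

3.05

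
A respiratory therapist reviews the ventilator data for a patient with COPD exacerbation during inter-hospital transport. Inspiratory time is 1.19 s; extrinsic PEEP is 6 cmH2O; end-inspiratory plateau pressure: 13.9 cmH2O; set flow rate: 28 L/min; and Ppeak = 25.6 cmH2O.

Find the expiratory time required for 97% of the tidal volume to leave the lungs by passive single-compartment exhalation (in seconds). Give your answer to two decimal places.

6.18

Flow: 28 L/min ÷ 60 = 0.4667 L/s.
Vt = flow × Ti = 0.4667 L/s × 1.19 s × 1000 mL/L = 555.37 mL.
R = (PIP − Pplat)/V̇ = (25.6 − 13.9) / 0.4667 = 11.7/0.4667 = 25.07 cmH2O·s/L.
C = Vt/(Pplat − PEEP) = 555.37 / (13.9 − 6) = 555.37/7.9 = 70.3 mL/cmH2O.
τ = R × C = 25.07 × 0.0703 L/cmH2O = 1.762 s.
t = −τ·ln(1 − 0.97) = −1.762·ln(0.03) = 6.179 s.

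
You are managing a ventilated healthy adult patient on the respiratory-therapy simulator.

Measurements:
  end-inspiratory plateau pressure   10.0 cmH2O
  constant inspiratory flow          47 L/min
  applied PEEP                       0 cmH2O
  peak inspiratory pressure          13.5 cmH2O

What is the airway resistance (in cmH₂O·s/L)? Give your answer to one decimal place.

Flow: 47 L/min ÷ 60 = 0.7833 L/s.
Raw = (PIP − Pplat) / flow = (13.5 − 10.0) / 0.7833 = 3.5 / 0.7833 = 4.468 cmH2O·s/L.

4.5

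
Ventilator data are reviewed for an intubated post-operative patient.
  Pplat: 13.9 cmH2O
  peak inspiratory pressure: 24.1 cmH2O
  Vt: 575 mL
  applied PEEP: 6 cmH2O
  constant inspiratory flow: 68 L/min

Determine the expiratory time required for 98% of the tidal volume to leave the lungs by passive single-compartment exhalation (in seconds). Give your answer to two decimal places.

2.56

Flow: 68 L/min ÷ 60 = 1.1333 L/s.
R = (PIP − Pplat)/V̇ = (24.1 − 13.9) / 1.1333 = 10.2/1.1333 = 9.0 cmH2O·s/L.
C = Vt/(Pplat − PEEP) = 575.0 / (13.9 − 6) = 575.0/7.9 = 72.785 mL/cmH2O.
τ = R × C = 9.0 × 0.07279 L/cmH2O = 0.6551 s.
t = −τ·ln(1 − 0.98) = −0.6551·ln(0.02) = 2.563 s.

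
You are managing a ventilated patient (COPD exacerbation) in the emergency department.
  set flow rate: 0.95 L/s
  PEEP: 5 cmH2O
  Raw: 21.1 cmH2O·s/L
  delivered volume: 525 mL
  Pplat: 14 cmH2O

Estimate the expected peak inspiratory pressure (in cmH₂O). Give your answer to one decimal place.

34.0

PIP = Pplat + Raw × flow = 14 + 21.1 × 0.95 = 14 + 20.045 = 34.045 cmH2O.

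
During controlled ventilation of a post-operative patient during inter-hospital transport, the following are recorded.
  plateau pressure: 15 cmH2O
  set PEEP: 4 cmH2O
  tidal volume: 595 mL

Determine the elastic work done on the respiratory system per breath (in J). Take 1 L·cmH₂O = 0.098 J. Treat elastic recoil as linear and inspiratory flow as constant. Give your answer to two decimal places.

0.32

Elastic work ≈ ½ × (Pplat − PEEP) × Vt = 0.5 × (15 − 4) × 0.595 L = 0.5 × 11.0 × 0.595 = 3.273 L·cmH2O.
× 0.098 J/(L·cmH2O) → 0.3208 J.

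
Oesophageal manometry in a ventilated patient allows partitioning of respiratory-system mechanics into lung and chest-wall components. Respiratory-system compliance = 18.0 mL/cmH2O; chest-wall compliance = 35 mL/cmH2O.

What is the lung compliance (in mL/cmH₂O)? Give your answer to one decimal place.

1/CL = 1/Crs − 1/Ccw.
1/CL = 1/18.0 − 1/35 = 0.02698.
CL = 37.064 mL/cmH2O.

37.1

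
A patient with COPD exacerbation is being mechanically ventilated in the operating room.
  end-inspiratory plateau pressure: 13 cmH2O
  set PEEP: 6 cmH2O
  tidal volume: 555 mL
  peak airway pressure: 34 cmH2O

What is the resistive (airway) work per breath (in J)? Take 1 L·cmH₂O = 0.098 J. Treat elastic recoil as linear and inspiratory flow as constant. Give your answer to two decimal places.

1.14

With constant inspiratory flow the resistive pressure is constant at PIP − Pplat = 34 − 13 = 21.0 cmH2O, so resistive work = 21.0 × 0.555 = 11.655 L·cmH2O.
× 0.098 J/(L·cmH2O) → 1.142 J.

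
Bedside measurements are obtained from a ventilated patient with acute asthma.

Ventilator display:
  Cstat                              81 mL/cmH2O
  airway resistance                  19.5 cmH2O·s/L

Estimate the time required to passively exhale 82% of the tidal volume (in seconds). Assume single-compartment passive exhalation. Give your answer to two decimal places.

τ = R × C = 19.5 × 81 mL/cmH2O = 19.5 × 0.081 L/cmH2O = 1.58 s.
Exhaled fraction f = 1 − e^(−t/τ) → t = −τ·ln(1 − f) = −1.58·ln(0.18) = 2.709 s.

2.71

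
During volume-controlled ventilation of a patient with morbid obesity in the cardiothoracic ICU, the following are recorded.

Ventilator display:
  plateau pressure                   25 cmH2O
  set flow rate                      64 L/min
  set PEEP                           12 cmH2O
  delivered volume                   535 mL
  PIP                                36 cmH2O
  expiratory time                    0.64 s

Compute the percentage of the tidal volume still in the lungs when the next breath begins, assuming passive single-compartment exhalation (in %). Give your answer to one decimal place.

Flow: 64 L/min ÷ 60 = 1.0667 L/s.
R = (PIP − Pplat)/V̇ = (36 − 25) / 1.0667 = 11.0/1.0667 = 10.312 cmH2O·s/L.
C = Vt/(Pplat − PEEP) = 535.0 / (25 − 12) = 535.0/13.0 = 41.154 mL/cmH2O.
τ = R × C = 10.312 × 0.04115 L/cmH2O = 0.4243 s.
Fraction remaining at end-expiration = e^(−Te/τ) = e^(−0.64/0.4243) = 0.2213 → 22.13%.

22.1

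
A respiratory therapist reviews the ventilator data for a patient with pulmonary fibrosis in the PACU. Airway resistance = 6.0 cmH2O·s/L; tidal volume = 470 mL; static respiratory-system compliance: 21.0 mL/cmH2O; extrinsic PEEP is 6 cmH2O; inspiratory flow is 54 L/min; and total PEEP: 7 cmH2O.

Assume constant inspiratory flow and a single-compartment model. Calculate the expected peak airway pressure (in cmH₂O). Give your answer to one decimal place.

Flow: 54 L/min ÷ 60 = 0.9 L/s.
Total PEEP = 7 cmH2O (set 6 + intrinsic 1); this is the baseline alveolar pressure.
Equation of motion (constant flow): PIP = Vt/C + R·V̇ + PEEP.
PIP = 470/21.0 + 6.0×0.9 + 7 = 22.381 + 5.4 + 7 = 34.781 cmH2O.

34.8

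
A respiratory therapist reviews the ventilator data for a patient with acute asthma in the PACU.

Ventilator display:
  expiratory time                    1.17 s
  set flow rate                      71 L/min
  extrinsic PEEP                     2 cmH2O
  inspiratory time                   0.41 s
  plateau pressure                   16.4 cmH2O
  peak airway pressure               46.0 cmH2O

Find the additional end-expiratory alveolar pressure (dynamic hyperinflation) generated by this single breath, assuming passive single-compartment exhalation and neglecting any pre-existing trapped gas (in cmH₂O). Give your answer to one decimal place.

3.6

Flow: 71 L/min ÷ 60 = 1.1833 L/s.
Vt = flow × Ti = 1.1833 L/s × 0.41 s × 1000 mL/L = 485.15 mL.
R = (PIP − Pplat)/V̇ = (46.0 − 16.4) / 1.1833 = 29.6/1.1833 = 25.015 cmH2O·s/L.
C = Vt/(Pplat − PEEP) = 485.15 / (16.4 − 2) = 485.15/14.4 = 33.691 mL/cmH2O.
τ = R × C = 25.015 × 0.03369 L/cmH2O = 0.8428 s.
Fraction remaining = e^(−Te/τ) = e^(−1.17/0.8428) = 0.2495; trapped volume = 485.15 × 0.2495 = 121.04 mL.
Additional alveolar pressure from trapping ≈ V_trapped / C = 121.04 / 33.691 = 3.593 cmH2O.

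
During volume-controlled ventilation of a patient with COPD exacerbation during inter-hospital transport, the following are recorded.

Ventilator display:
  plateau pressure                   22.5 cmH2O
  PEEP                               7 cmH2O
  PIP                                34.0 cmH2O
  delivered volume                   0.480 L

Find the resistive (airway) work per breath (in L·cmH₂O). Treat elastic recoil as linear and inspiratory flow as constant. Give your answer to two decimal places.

With constant inspiratory flow the resistive pressure is constant at PIP − Pplat = 34.0 − 22.5 = 11.5 cmH2O, so resistive work = 11.5 × 0.480 = 5.52 L·cmH2O.

5.52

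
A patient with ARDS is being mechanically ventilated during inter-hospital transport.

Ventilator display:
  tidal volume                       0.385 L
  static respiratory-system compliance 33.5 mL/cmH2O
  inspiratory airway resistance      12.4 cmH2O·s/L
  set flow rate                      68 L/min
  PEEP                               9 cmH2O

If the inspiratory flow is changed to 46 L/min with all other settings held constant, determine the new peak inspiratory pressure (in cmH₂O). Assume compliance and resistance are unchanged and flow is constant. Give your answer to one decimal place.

30.0

Flow: 68 L/min ÷ 60 = 1.1333 L/s.
New flow: 46 L/min ÷ 60 = 0.7667 L/s.
PIP = Vt/C + R·V̇ + PEEP (constant-flow equation of motion).
Only the resistive term changes: ΔPIP = R × ΔV̇ = 12.4 × (0.7667 − 1.1333) = 12.4 × -0.3666 = -4.546 cmH2O.
Original PIP = 385/33.5 + 12.4×1.1333 + 9 = 34.545 cmH2O; new PIP = 34.545 + (-4.546) = 29.999 cmH2O.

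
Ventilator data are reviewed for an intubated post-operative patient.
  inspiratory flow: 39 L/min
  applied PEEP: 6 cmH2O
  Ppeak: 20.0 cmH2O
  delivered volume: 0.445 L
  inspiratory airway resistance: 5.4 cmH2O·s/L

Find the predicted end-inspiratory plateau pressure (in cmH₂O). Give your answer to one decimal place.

Flow: 39 L/min ÷ 60 = 0.65 L/s.
Pplat = PIP − Raw × flow = 20.0 − 5.4 × 0.65 = 20.0 − 3.51 = 16.49 cmH2O.

16.5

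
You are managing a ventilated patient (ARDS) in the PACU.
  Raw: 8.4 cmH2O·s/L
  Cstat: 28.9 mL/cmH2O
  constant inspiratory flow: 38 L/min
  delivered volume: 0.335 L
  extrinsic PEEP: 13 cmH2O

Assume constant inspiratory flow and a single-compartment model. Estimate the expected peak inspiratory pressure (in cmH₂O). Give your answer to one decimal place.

Flow: 38 L/min ÷ 60 = 0.6333 L/s.
Equation of motion (constant flow): PIP = Vt/C + R·V̇ + PEEP.
PIP = 335/28.9 + 8.4×0.6333 + 13 = 11.592 + 5.32 + 13 = 29.912 cmH2O.

29.9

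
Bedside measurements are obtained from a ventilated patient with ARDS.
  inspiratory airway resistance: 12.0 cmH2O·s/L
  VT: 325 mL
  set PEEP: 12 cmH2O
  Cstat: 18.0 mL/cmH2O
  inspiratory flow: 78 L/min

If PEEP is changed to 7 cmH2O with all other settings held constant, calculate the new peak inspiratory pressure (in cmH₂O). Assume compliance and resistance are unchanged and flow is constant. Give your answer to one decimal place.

Flow: 78 L/min ÷ 60 = 1.3 L/s.
PIP = Vt/C + R·V̇ + PEEP (constant-flow equation of motion).
Only the baseline term changes: ΔPIP = ΔPEEP = 7 − 12 = -5.0 cmH2O.
Original PIP = 325/18.0 + 12.0×1.3 + 12 = 45.656 cmH2O; new PIP = 45.656 + (-5.0) = 40.656 cmH2O.

40.7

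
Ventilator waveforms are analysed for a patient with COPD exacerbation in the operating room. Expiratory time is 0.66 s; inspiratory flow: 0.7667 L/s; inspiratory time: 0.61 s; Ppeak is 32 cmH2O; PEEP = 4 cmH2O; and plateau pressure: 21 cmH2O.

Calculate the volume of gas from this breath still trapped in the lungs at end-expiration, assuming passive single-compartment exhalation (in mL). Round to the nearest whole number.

88

Vt = flow × Ti = 0.7667 L/s × 0.61 s × 1000 mL/L = 467.69 mL.
R = (PIP − Pplat)/V̇ = (32 − 21) / 0.7667 = 11.0/0.7667 = 14.347 cmH2O·s/L.
C = Vt/(Pplat − PEEP) = 467.69 / (21 − 4) = 467.69/17.0 = 27.511 mL/cmH2O.
τ = R × C = 14.347 × 0.02751 L/cmH2O = 0.3947 s.
Fraction remaining = e^(−Te/τ) = e^(−0.66/0.3947) = 0.1878.
Trapped volume = 467.69 × 0.1878 = 87.832 mL.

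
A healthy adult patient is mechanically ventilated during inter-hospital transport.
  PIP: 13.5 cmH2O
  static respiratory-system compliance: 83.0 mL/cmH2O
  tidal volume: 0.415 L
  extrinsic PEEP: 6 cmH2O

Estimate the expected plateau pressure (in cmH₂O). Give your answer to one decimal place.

Pplat = PEEP + Vt / Cstat = 6 + 415 / 83.0 = 6 + 5.0 = 11.0 cmH2O.

11.0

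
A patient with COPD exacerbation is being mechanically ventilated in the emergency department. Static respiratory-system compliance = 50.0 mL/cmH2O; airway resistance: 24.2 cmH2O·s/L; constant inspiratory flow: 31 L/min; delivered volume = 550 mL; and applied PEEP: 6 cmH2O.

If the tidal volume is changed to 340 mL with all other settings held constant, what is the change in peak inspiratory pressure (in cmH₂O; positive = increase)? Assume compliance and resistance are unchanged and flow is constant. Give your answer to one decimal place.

PIP = Vt/C + R·V̇ + PEEP (constant-flow equation of motion).
Only the elastic term changes: ΔPIP = ΔVt / C = (340 − 550) / 50.0 = -4.2 cmH2O.

-4.2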